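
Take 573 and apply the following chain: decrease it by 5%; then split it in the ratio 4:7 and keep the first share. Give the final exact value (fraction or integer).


Start with 573.
Step 1: Decrease by 5%: 573 * 95/100 = 10887/20
Step 2: Split 4:7, first share = 10887/20 * 4/11 = 10887/55
Final result = 10887/55

10887/55


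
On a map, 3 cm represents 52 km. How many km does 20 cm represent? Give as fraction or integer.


Map scale: 3 cm = 52 km
Measured distance on map = 20 cm
Set up proportion: 20 * 52 / 3
= 1040 / 3
= 1040/3 km

1040/3


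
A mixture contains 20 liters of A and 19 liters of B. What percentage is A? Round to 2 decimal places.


Volume of A = 20 L
Volume of B = 19 L
Total volume = 20 + 19 = 39 L
Percentage of A = (20/39) * 100
= 51.28%

51.28


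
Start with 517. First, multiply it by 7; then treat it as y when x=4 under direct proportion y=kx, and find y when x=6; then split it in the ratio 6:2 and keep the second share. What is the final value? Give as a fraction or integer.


Start with 517.
Step 1: Multiply by 7: 517 * 7 = 3619
Step 2: Direct prop: k = (3619)/4; new y = k*6 = 3619*6/4 = 10857/2
Step 3: Split 6:2, second share = 10857/2 * 2/8 = 10857/8
Final result = 10857/8

10857/8


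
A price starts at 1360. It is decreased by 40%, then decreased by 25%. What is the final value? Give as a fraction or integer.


Start: 1360
Step 1: decrease by 40% => multiply by 60/100
  1360 * 60/100 = 816
Step 2: decrease by 25% => multiply by 75/100
  816 * 75/100 = 612
Final value = 612

612


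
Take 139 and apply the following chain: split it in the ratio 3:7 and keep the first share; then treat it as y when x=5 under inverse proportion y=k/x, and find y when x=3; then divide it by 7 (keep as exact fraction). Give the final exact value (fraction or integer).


Start with 139.
Step 1: Split 3:7, first share = 139 * 3/10 = 417/10
Step 2: Inverse prop: k = (417/10)*5; new y = k/3 = 417/10*5/3 = 139/2
Step 3: Divide by 7: 139/2 / 7 = 139/14
Final result = 139/14

139/14


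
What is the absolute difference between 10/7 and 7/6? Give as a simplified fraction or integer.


Simplify: 10/7 = 10/7 and 7/6 = 7/6
Find common denominator: LCD = 42
Convert: 60/42 and 49/42
Difference = |60 - 49|/42 = 11/42
Simplified = 11/42

11/42


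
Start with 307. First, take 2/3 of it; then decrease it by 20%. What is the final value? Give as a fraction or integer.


Start with 307.
Step 1: Take 2/3: 307 * 2/3 = 614/3
Step 2: Decrease by 20%: 614/3 * 80/100 = 2456/15
Final result = 2456/15

2456/15


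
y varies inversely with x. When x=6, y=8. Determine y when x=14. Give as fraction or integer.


Inverse proportion: y = k/x
Find k: k = 6 * 8 = 48
Compute y at x=14: y = 48/14
y = 24/7

24/7


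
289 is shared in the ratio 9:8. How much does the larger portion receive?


Total parts = 9 + 8 = 17
Value per part = 289 / 17 = 17
First share = 9 * 17 = 153
Second share = 8 * 17 = 136
Larger share = 153

153


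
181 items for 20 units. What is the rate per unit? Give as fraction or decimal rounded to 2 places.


Total items = 181
Number of units = 20
Unit rate = 181 / 20
= 9.05 items per unit

9.05


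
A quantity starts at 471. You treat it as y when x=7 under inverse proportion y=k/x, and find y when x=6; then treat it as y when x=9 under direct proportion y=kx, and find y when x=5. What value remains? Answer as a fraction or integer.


Start with 471.
Step 1: Inverse prop: k = (471)*7; new y = k/6 = 471*7/6 = 1099/2
Step 2: Direct prop: k = (1099/2)/9; new y = k*5 = 1099/2*5/9 = 5495/18
Final result = 5495/18

5495/18


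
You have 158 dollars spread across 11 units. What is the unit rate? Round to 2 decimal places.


Total dollars = 158
Number of units = 11
Unit rate = 158 / 11
= 14.36 dollars per unit

14.36


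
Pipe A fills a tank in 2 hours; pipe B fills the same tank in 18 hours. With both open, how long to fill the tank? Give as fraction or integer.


Rate of A = 1/2 job per hour
Rate of B = 1/18 job per hour
Combined rate = 1/2 + 1/18
Find common denominator: (18 + 2)/(2*18) = 20/36
Combined rate = 5/9 job per hour
Time together = 1 / (5/9) = 9/5 hours

9/5


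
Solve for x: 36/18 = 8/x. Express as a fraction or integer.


Setting up: 36/18 = 8/x
Cross multiply: 36 * x = 18 * 8
36x = 144
x = 144/36
x = 4

4


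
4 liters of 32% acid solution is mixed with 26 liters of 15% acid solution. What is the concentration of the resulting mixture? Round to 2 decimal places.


Solute in mixture 1 = 32% of 4 L = 4*32/100 = 32/25 L
Solute in mixture 2 = 15% of 26 L = 26*15/100 = 39/10 L
Total solute = 32/25 + 39/10 = 259/50 L
Total volume = 4 + 26 = 30 L
Final concentration = 259/50/30 * 100 = 17.27%

17.27


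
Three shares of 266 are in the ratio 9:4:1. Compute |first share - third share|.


Total parts = 9 + 4 + 1 = 14
Value per part = 266 / 14 = 19
Shares: 9*19=171, 4*19=76, 1*19=19
First share = 171, third share = 19
Difference = |171 - 19| = 152

152


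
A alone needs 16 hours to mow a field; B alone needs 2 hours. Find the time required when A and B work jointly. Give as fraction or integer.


Rate of A = 1/16 job per hour
Rate of B = 1/2 job per hour
Combined rate = 1/16 + 1/2
Find common denominator: (2 + 16)/(16*2) = 18/32
Combined rate = 9/16 job per hour
Time together = 1 / (9/16) = 16/9 hours

16/9


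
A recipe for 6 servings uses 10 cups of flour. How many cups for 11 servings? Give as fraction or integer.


Original: 10 cups for 6 servings
Target servings = 11
Scaling factor = 11/6
New amount = 10 * 11/6
= 110/6
= 55/3 cups

55/3


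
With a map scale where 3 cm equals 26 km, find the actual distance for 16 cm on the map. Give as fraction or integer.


Map scale: 3 cm = 26 km
Measured distance on map = 16 cm
Set up proportion: 16 * 26 / 3
= 416 / 3
= 416/3 km

416/3


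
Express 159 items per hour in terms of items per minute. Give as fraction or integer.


Converting from per hour to per minute
Rate = 159 items per hour
Divide by 60: 159/60
= 53/20 items per minute

53/20


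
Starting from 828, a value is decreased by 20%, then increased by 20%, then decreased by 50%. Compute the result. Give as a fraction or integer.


Start: 828
Step 1: decrease by 20% => multiply by 80/100
  828 * 80/100 = 3312/5
Step 2: increase by 20% => multiply by 120/100
  3312/5 * 120/100 = 19872/25
Step 3: decrease by 50% => multiply by 50/100
  19872/25 * 50/100 = 9936/25
Final value = 9936/25

9936/25


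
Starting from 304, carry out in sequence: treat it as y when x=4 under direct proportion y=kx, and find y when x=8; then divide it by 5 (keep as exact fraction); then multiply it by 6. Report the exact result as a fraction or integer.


Start with 304.
Step 1: Direct prop: k = (304)/4; new y = k*8 = 304*8/4 = 608
Step 2: Divide by 5: 608 / 5 = 608/5
Step 3: Multiply by 6: 608/5 * 6 = 3648/5
Final result = 3648/5

3648/5


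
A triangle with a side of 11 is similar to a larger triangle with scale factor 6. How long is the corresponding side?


Similar triangles have proportional sides
Scale factor = 6
Smaller side = 11
Corresponding larger side = 11 * 6
= 66

66


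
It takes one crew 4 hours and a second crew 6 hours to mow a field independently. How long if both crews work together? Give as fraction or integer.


Rate of A = 1/4 job per hour
Rate of B = 1/6 job per hour
Combined rate = 1/4 + 1/6
Find common denominator: (6 + 4)/(4*6) = 10/24
Combined rate = 5/12 job per hour
Time together = 1 / (5/12) = 12/5 hours

12/5


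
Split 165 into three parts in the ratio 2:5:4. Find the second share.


Ratio = 2:5:4
Total parts = 2 + 5 + 4 = 11
Value per part = 165 / 11 = 15
First share = 2 * 15 = 30
Middle share = 5 * 15 = 75
Third share = 4 * 15 = 60

75


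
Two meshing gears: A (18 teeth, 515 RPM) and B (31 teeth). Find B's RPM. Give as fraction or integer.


Gear ratio: teeth_A * RPM_A = teeth_B * RPM_B
18 * 515 = 31 * RPM_B
9270 = 31 * RPM_B
RPM_B = 9270 / 31
RPM_B = 9270/31

9270/31


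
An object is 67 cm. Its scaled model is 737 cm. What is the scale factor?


Original length = 67 cm
Scaled length = 737 cm
Scale factor = 737 / 67
= 11

11


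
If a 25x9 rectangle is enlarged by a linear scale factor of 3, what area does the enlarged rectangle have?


Original dimensions: 25 x 9
Enlargement factor = 3
New width = 25 * 3 = 75
New height = 9 * 3 = 27
New area = 75 * 27 = 2025

2025


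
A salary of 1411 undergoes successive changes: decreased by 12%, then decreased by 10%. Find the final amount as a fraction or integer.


Start: 1411
Step 1: decrease by 12% => multiply by 88/100
  1411 * 88/100 = 31042/25
Step 2: decrease by 10% => multiply by 90/100
  31042/25 * 90/100 = 139689/125
Final value = 139689/125

139689/125


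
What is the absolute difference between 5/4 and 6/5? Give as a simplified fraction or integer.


Simplify: 5/4 = 5/4 and 6/5 = 6/5
Find common denominator: LCD = 20
Convert: 25/20 and 24/20
Difference = |25 - 24|/20 = 1/20
Simplified = 1/20

1/20


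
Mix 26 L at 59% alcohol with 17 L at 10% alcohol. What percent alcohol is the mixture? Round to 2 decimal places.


Solute in mixture 1 = 59% of 26 L = 26*59/100 = 767/50 L
Solute in mixture 2 = 10% of 17 L = 17*10/100 = 17/10 L
Total solute = 767/50 + 17/10 = 426/25 L
Total volume = 26 + 17 = 43 L
Final concentration = 426/25/43 * 100 = 39.63%

39.63


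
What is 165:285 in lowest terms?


Find GCD(165, 285)
GCD = 15
Divide both by 15: 165/15 = 11, 285/15 = 19
Simplified ratio = 11:19

11:19


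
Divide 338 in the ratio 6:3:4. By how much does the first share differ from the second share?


Total parts = 6 + 3 + 4 = 13
Value per part = 338 / 13 = 26
Shares: 6*26=156, 3*26=78, 4*26=104
First share = 156, second share = 78
Difference = |156 - 78| = 78

78


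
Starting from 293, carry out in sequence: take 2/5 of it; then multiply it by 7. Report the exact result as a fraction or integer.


Start with 293.
Step 1: Take 2/5: 293 * 2/5 = 586/5
Step 2: Multiply by 7: 586/5 * 7 = 4102/5
Final result = 4102/5

4102/5


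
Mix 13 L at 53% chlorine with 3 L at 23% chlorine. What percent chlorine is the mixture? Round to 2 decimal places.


Solute in mixture 1 = 53% of 13 L = 13*53/100 = 689/100 L
Solute in mixture 2 = 23% of 3 L = 3*23/100 = 69/100 L
Total solute = 689/100 + 69/100 = 379/50 L
Total volume = 13 + 3 = 16 L
Final concentration = 379/50/16 * 100 = 47.38%

47.38


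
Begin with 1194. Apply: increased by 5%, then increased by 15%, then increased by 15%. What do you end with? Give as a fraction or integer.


Start: 1194
Step 1: increase by 5% => multiply by 105/100
  1194 * 105/100 = 12537/10
Step 2: increase by 15% => multiply by 115/100
  12537/10 * 115/100 = 288351/200
Step 3: increase by 15% => multiply by 115/100
  288351/200 * 115/100 = 6632073/4000
Final value = 6632073/4000

6632073/4000


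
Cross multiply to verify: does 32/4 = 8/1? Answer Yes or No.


Cross multiply to check 32/4 = 8/1
Left cross product: 32 * 1 = 32
Right cross product: 4 * 8 = 32
32 = 32
Equal, so proportions match => Yes

Yes


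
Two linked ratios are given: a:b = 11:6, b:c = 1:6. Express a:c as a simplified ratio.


Given a:b = 11:6 and b:c = 1:6
Make b consistent. Multiply first ratio by 1: a:b = 11:6
Multiply second ratio by 6: b:c = 6:36
Now b = 6 in both, so a:b:c = 11:6:36
Therefore a:c = 11:36
Simplify by GCD: a:c = 11:36

11:36


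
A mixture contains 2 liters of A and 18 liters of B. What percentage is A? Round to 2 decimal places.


Volume of A = 2 L
Volume of B = 18 L
Total volume = 2 + 18 = 20 L
Percentage of A = (2/20) * 100
= 10.00%

10.00


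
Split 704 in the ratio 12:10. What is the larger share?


Total parts = 12 + 10 = 22
Value per part = 704 / 22 = 32
First share = 12 * 32 = 384
Second share = 10 * 32 = 320
Larger share = 384

384


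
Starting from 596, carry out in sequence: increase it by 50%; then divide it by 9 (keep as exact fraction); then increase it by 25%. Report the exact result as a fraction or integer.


Start with 596.
Step 1: Increase by 50%: 596 * 150/100 = 894
Step 2: Divide by 9: 894 / 9 = 298/3
Step 3: Increase by 25%: 298/3 * 125/100 = 745/6
Final result = 745/6

745/6


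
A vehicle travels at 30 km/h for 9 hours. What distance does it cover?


Using distance = speed * time
Speed = 30 km/h
Time = 9 hours
Distance = 30 * 9
= 270 km

270


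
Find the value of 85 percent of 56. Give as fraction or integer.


Compute 85% of 56
Convert percentage: 85% = 85/100
Multiply: 56 * 85/100
= 4760/100
= 238/5

238/5


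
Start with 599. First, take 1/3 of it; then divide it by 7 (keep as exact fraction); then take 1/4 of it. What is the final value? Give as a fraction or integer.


Start with 599.
Step 1: Take 1/3: 599 * 1/3 = 599/3
Step 2: Divide by 7: 599/3 / 7 = 599/21
Step 3: Take 1/4: 599/21 * 1/4 = 599/84
Final result = 599/84

599/84


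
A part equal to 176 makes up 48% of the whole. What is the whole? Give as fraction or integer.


Given: 176 is 48% of the whole
Set up: 176 = 48/100 * whole
whole = 176 * 100 / 48
whole = 17600 / 48
whole = 1100/3

1100/3


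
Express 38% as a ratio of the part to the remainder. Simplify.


Part = 38%, Remainder = 62%
Ratio = 38:62
GCD(38, 62) = 2
Simplify: 19:31 = 19:31

19:31


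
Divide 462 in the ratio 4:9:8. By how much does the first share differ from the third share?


Total parts = 4 + 9 + 8 = 21
Value per part = 462 / 21 = 22
Shares: 4*22=88, 9*22=198, 8*22=176
First share = 88, third share = 176
Difference = |88 - 176| = 88

88


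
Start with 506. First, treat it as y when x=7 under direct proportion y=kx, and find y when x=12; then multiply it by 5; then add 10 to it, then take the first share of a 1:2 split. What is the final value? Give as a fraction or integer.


Start with 506.
Step 1: Direct prop: k = (506)/7; new y = k*12 = 506*12/7 = 6072/7
Step 2: Multiply by 5: 6072/7 * 5 = 30360/7
Step 3: Add 10: 30360/7+10=30430/7; split 1:2 first = 30430/7*1/3 = 30430/21
Final result = 30430/21

30430/21


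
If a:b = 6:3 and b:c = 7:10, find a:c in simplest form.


Given a:b = 6:3 and b:c = 7:10
Make b consistent. Multiply first ratio by 7: a:b = 42:21
Multiply second ratio by 3: b:c = 21:30
Now b = 21 in both, so a:b:c = 42:21:30
Therefore a:c = 42:30
Simplify by GCD: a:c = 7:5

7:5


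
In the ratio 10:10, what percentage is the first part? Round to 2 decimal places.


Total parts = 10 + 10 = 20
First part fraction = 10/20
Percentage = (10/20) * 100
= 0.5 * 100
= 50.00%

50.00


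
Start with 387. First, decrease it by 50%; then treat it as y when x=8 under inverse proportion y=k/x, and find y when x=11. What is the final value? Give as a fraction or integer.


Start with 387.
Step 1: Decrease by 50%: 387 * 50/100 = 387/2
Step 2: Inverse prop: k = (387/2)*8; new y = k/11 = 387/2*8/11 = 1548/11
Final result = 1548/11

1548/11


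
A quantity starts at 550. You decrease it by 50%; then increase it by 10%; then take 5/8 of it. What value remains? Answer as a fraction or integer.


Start with 550.
Step 1: Decrease by 50%: 550 * 50/100 = 275
Step 2: Increase by 10%: 275 * 110/100 = 605/2
Step 3: Take 5/8: 605/2 * 5/8 = 3025/16
Final result = 3025/16

3025/16


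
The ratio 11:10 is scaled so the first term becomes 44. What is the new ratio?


Original ratio: 11:10
First term target: 44
Scale factor = 44 / 11 = 4
Multiply second term: 10 * 4 = 40
Equivalent ratio = 44:40

44:40


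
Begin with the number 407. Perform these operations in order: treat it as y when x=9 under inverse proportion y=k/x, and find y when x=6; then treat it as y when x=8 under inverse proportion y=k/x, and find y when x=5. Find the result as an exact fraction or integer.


Start with 407.
Step 1: Inverse prop: k = (407)*9; new y = k/6 = 407*9/6 = 1221/2
Step 2: Inverse prop: k = (1221/2)*8; new y = k/5 = 1221/2*8/5 = 4884/5
Final result = 4884/5

4884/5


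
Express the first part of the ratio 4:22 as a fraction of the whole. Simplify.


Total parts = 4 + 22 = 26
First part fraction = 4/26
Simplify: 4/26 = 2/13

2/13


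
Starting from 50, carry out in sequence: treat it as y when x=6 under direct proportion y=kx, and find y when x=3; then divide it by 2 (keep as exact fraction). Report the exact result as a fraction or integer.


Start with 50.
Step 1: Direct prop: k = (50)/6; new y = k*3 = 50*3/6 = 25
Step 2: Divide by 2: 25 / 2 = 25/2
Final result = 25/2

25/2


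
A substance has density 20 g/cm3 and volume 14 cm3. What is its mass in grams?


Using mass = density * volume
Density = 20 g/cm3
Volume = 14 cm3
Mass = 20 * 14
= 280 g

280


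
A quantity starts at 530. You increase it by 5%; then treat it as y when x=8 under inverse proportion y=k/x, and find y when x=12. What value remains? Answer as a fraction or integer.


Start with 530.
Step 1: Increase by 5%: 530 * 105/100 = 1113/2
Step 2: Inverse prop: k = (1113/2)*8; new y = k/12 = 1113/2*8/12 = 371
Final result = 371

371


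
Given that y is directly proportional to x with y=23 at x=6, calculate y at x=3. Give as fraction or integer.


Direct proportion: y = kx
Find k: k = 23/6 = 23/6
Compute y at x=3: y = 23/6 * 3
y = 23/2

23/2


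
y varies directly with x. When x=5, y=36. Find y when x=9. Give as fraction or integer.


Direct proportion: y = kx
Find k: k = 36/5 = 36/5
Compute y at x=9: y = 36/5 * 9
y = 324/5

324/5


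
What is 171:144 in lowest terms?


Find GCD(171, 144)
GCD = 9
Divide both by 9: 171/9 = 19, 144/9 = 16
Simplified ratio = 19:16

19:16


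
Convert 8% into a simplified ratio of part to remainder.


Part = 8%, Remainder = 92%
Ratio = 8:92
GCD(8, 92) = 4
Simplify: 2:23 = 2:23

2:23


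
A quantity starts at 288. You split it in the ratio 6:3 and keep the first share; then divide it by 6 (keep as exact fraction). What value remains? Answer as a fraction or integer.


Start with 288.
Step 1: Split 6:3, first share = 288 * 6/9 = 192
Step 2: Divide by 6: 192 / 6 = 32
Final result = 32

32


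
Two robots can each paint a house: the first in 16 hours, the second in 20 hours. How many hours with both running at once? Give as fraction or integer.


Rate of A = 1/16 job per hour
Rate of B = 1/20 job per hour
Combined rate = 1/16 + 1/20
Find common denominator: (20 + 16)/(16*20) = 36/320
Combined rate = 9/80 job per hour
Time together = 1 / (9/80) = 80/9 hours

80/9


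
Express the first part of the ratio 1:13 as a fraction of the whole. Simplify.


Total parts = 1 + 13 = 14
First part fraction = 1/14
Simplify: 1/14 = 1/14

1/14


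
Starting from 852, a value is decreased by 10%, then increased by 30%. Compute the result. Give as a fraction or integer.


Start: 852
Step 1: decrease by 10% => multiply by 90/100
  852 * 90/100 = 3834/5
Step 2: increase by 30% => multiply by 130/100
  3834/5 * 130/100 = 24921/25
Final value = 24921/25

24921/25


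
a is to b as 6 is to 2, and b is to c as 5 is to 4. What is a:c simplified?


Given a:b = 6:2 and b:c = 5:4
Make b consistent. Multiply first ratio by 5: a:b = 30:10
Multiply second ratio by 2: b:c = 10:8
Now b = 10 in both, so a:b:c = 30:10:8
Therefore a:c = 30:8
Simplify by GCD: a:c = 15:4

15:4


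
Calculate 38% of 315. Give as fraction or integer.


Compute 38% of 315
Convert percentage: 38% = 38/100
Multiply: 315 * 38/100
= 11970/100
= 1197/10

1197/10


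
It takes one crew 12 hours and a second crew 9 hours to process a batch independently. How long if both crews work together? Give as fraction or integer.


Rate of A = 1/12 job per hour
Rate of B = 1/9 job per hour
Combined rate = 1/12 + 1/9
Find common denominator: (9 + 12)/(12*9) = 21/108
Combined rate = 7/36 job per hour
Time together = 1 / (7/36) = 36/7 hours

36/7


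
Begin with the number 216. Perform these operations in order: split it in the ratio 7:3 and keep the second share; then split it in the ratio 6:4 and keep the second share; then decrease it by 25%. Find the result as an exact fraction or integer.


Start with 216.
Step 1: Split 7:3, second share = 216 * 3/10 = 324/5
Step 2: Split 6:4, second share = 324/5 * 4/10 = 648/25
Step 3: Decrease by 25%: 648/25 * 75/100 = 486/25
Final result = 486/25

486/25


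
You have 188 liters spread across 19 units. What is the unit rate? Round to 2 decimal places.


Total liters = 188
Number of units = 19
Unit rate = 188 / 19
= 9.89 liters per unit

9.89


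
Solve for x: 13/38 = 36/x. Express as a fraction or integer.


Setting up: 13/38 = 36/x
Cross multiply: 13 * x = 38 * 36
13x = 1368
x = 1368/13
x = 1368/13

1368/13


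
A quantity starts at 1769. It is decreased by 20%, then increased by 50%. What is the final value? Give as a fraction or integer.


Start: 1769
Step 1: decrease by 20% => multiply by 80/100
  1769 * 80/100 = 7076/5
Step 2: increase by 50% => multiply by 150/100
  7076/5 * 150/100 = 10614/5
Final value = 10614/5

10614/5


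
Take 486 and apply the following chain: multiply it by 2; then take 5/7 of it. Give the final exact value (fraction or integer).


Start with 486.
Step 1: Multiply by 2: 486 * 2 = 972
Step 2: Take 5/7: 972 * 5/7 = 4860/7
Final result = 4860/7

4860/7


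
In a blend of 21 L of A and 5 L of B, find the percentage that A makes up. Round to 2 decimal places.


Volume of A = 21 L
Volume of B = 5 L
Total volume = 21 + 5 = 26 L
Percentage of A = (21/26) * 100
= 80.77%

80.77


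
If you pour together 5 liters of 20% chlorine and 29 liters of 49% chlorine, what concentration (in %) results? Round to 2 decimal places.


Solute in mixture 1 = 20% of 5 L = 5*20/100 = 1 L
Solute in mixture 2 = 49% of 29 L = 29*49/100 = 1421/100 L
Total solute = 1 + 1421/100 = 1521/100 L
Total volume = 5 + 29 = 34 L
Final concentration = 1521/100/34 * 100 = 44.74%

44.74


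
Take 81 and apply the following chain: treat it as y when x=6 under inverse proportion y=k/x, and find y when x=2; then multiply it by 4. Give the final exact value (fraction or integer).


Start with 81.
Step 1: Inverse prop: k = (81)*6; new y = k/2 = 81*6/2 = 243
Step 2: Multiply by 4: 243 * 4 = 972
Final result = 972

972


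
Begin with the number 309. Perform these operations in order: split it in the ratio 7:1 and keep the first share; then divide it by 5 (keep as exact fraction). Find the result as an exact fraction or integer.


Start with 309.
Step 1: Split 7:1, first share = 309 * 7/8 = 2163/8
Step 2: Divide by 5: 2163/8 / 5 = 2163/40
Final result = 2163/40

2163/40


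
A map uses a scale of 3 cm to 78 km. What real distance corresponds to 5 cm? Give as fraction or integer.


Map scale: 3 cm = 78 km
Measured distance on map = 5 cm
Set up proportion: 5 * 78 / 3
= 390 / 3
= 130 km

130


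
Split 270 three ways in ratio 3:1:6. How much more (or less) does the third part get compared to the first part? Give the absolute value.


Total parts = 3 + 1 + 6 = 10
Value per part = 270 / 10 = 27
Shares: 3*27=81, 1*27=27, 6*27=162
Third share = 162, first share = 81
Difference = |162 - 81| = 81

81


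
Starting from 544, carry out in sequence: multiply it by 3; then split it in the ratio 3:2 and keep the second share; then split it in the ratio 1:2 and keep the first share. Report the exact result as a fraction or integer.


Start with 544.
Step 1: Multiply by 3: 544 * 3 = 1632
Step 2: Split 3:2, second share = 1632 * 2/5 = 3264/5
Step 3: Split 1:2, first share = 3264/5 * 1/3 = 1088/5
Final result = 1088/5

1088/5


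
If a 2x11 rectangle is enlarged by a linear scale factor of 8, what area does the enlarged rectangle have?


Original dimensions: 2 x 11
Enlargement factor = 8
New width = 2 * 8 = 16
New height = 11 * 8 = 88
New area = 16 * 88 = 1408

1408


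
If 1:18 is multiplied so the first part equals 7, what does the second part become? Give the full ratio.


Original ratio: 1:18
First term target: 7
Scale factor = 7 / 1 = 7
Multiply second term: 18 * 7 = 126
Equivalent ratio = 7:126

7:126


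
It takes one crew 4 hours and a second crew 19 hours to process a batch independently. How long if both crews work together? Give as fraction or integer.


Rate of A = 1/4 job per hour
Rate of B = 1/19 job per hour
Combined rate = 1/4 + 1/19
Find common denominator: (19 + 4)/(4*19) = 23/76
Combined rate = 23/76 job per hour
Time together = 1 / (23/76) = 76/23 hours

76/23


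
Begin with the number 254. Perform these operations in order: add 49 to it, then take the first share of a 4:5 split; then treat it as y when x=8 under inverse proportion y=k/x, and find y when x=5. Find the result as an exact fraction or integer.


Start with 254.
Step 1: Add 49: 254+49=303; split 4:5 first = 303*4/9 = 404/3
Step 2: Inverse prop: k = (404/3)*8; new y = k/5 = 404/3*8/5 = 3232/15
Final result = 3232/15

3232/15


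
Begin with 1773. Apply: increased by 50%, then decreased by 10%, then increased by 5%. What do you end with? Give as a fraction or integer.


Start: 1773
Step 1: increase by 50% => multiply by 150/100
  1773 * 150/100 = 5319/2
Step 2: decrease by 10% => multiply by 90/100
  5319/2 * 90/100 = 47871/20
Step 3: increase by 5% => multiply by 105/100
  47871/20 * 105/100 = 1005291/400
Final value = 1005291/400

1005291/400


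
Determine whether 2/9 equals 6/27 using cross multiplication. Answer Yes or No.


Cross multiply to check 2/9 = 6/27
Left cross product: 2 * 27 = 54
Right cross product: 9 * 6 = 54
54 = 54
Equal, so proportions match => Yes

Yes


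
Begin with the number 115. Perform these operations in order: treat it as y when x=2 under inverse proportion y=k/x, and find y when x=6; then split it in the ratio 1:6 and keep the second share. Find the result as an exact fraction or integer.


Start with 115.
Step 1: Inverse prop: k = (115)*2; new y = k/6 = 115*2/6 = 115/3
Step 2: Split 1:6, second share = 115/3 * 6/7 = 230/7
Final result = 230/7

230/7


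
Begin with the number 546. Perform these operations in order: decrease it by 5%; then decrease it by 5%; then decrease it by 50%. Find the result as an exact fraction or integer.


Start with 546.
Step 1: Decrease by 5%: 546 * 95/100 = 5187/10
Step 2: Decrease by 5%: 5187/10 * 95/100 = 98553/200
Step 3: Decrease by 50%: 98553/200 * 50/100 = 98553/400
Final result = 98553/400

98553/400


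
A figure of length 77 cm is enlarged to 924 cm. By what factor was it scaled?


Original length = 77 cm
Scaled length = 924 cm
Scale factor = 924 / 77
= 12

12


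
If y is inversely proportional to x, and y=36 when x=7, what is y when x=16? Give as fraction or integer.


Inverse proportion: y = k/x
Find k: k = 7 * 36 = 252
Compute y at x=16: y = 252/16
y = 63/4

63/4


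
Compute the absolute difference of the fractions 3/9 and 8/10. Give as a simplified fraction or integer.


Simplify: 3/9 = 1/3 and 8/10 = 4/5
Find common denominator: LCD = 15
Convert: 5/15 and 12/15
Difference = |5 - 12|/15 = 7/15
Simplified = 7/15

7/15


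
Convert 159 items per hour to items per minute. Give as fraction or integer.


Converting from per hour to per minute
Rate = 159 items per hour
Divide by 60: 159/60
= 53/20 items per minute

53/20


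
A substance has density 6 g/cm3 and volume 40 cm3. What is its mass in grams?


Using mass = density * volume
Density = 6 g/cm3
Volume = 40 cm3
Mass = 6 * 40
= 240 g

240


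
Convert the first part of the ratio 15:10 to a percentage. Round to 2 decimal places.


Total parts = 15 + 10 = 25
First part fraction = 15/25
Percentage = (15/25) * 100
= 0.6 * 100
= 60.00%

60.00


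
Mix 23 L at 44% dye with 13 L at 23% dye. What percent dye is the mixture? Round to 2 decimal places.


Solute in mixture 1 = 44% of 23 L = 23*44/100 = 253/25 L
Solute in mixture 2 = 23% of 13 L = 13*23/100 = 299/100 L
Total solute = 253/25 + 299/100 = 1311/100 L
Total volume = 23 + 13 = 36 L
Final concentration = 1311/100/36 * 100 = 36.42%

36.42


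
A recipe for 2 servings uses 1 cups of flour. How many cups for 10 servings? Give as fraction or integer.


Original: 1 cups for 2 servings
Target servings = 10
Scaling factor = 10/2
New amount = 1 * 10/2
= 10/2
= 5 cups

5


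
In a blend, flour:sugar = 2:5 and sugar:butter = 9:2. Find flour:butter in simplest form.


Given a:b = 2:5 and b:c = 9:2
Make b consistent. Multiply first ratio by 9: a:b = 18:45
Multiply second ratio by 5: b:c = 45:10
Now b = 45 in both, so a:b:c = 18:45:10
Therefore a:c = 18:10
Simplify by GCD: a:c = 9:5

9:5


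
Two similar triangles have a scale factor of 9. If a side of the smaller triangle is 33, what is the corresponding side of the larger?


Similar triangles have proportional sides
Scale factor = 9
Smaller side = 33
Corresponding larger side = 33 * 9
= 297

297


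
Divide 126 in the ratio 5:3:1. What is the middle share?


Ratio = 5:3:1
Total parts = 5 + 3 + 1 = 9
Value per part = 126 / 9 = 14
First share = 5 * 14 = 70
Middle share = 3 * 14 = 42
Third share = 1 * 14 = 14

42


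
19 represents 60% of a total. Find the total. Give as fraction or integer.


Given: 19 is 60% of the whole
Set up: 19 = 60/100 * whole
whole = 19 * 100 / 60
whole = 1900 / 60
whole = 95/3

95/3


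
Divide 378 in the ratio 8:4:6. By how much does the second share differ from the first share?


Total parts = 8 + 4 + 6 = 18
Value per part = 378 / 18 = 21
Shares: 8*21=168, 4*21=84, 6*21=126
Second share = 84, first share = 168
Difference = |84 - 168| = 84

84


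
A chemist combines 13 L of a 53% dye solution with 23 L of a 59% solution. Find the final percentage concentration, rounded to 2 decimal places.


Solute in mixture 1 = 53% of 13 L = 13*53/100 = 689/100 L
Solute in mixture 2 = 59% of 23 L = 23*59/100 = 1357/100 L
Total solute = 689/100 + 1357/100 = 1023/50 L
Total volume = 13 + 23 = 36 L
Final concentration = 1023/50/36 * 100 = 56.83%

56.83


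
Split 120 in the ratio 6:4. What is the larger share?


Total parts = 6 + 4 = 10
Value per part = 120 / 10 = 12
First share = 6 * 12 = 72
Second share = 4 * 12 = 48
Larger share = 72

72


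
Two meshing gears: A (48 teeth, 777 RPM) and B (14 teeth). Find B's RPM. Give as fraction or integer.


Gear ratio: teeth_A * RPM_A = teeth_B * RPM_B
48 * 777 = 14 * RPM_B
37296 = 14 * RPM_B
RPM_B = 37296 / 14
RPM_B = 2664

2664


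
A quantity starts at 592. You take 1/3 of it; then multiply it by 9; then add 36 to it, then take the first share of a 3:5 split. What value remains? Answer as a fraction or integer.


Start with 592.
Step 1: Take 1/3: 592 * 1/3 = 592/3
Step 2: Multiply by 9: 592/3 * 9 = 1776
Step 3: Add 36: 1776+36=1812; split 3:5 first = 1812*3/8 = 1359/2
Final result = 1359/2

1359/2


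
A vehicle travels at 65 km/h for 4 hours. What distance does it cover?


Using distance = speed * time
Speed = 65 km/h
Time = 4 hours
Distance = 65 * 4
= 260 km

260


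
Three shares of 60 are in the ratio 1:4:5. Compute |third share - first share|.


Total parts = 1 + 4 + 5 = 10
Value per part = 60 / 10 = 6
Shares: 1*6=6, 4*6=24, 5*6=30
Third share = 30, first share = 6
Difference = |30 - 6| = 24

24


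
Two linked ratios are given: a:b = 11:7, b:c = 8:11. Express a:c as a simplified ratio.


Given a:b = 11:7 and b:c = 8:11
Make b consistent. Multiply first ratio by 8: a:b = 88:56
Multiply second ratio by 7: b:c = 56:77
Now b = 56 in both, so a:b:c = 88:56:77
Therefore a:c = 88:77
Simplify by GCD: a:c = 8:7

8:7


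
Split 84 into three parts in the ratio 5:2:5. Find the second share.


Ratio = 5:2:5
Total parts = 5 + 2 + 5 = 12
Value per part = 84 / 12 = 7
First share = 5 * 7 = 35
Middle share = 2 * 7 = 14
Third share = 5 * 7 = 35

14


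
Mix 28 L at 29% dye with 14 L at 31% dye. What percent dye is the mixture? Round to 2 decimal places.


Solute in mixture 1 = 29% of 28 L = 28*29/100 = 203/25 L
Solute in mixture 2 = 31% of 14 L = 14*31/100 = 217/50 L
Total solute = 203/25 + 217/50 = 623/50 L
Total volume = 28 + 14 = 42 L
Final concentration = 623/50/42 * 100 = 29.67%

29.67


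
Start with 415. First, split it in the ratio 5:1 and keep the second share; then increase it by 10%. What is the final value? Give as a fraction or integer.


Start with 415.
Step 1: Split 5:1, second share = 415 * 1/6 = 415/6
Step 2: Increase by 10%: 415/6 * 110/100 = 913/12
Final result = 913/12

913/12


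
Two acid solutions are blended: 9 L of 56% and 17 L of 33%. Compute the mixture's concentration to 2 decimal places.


Solute in mixture 1 = 56% of 9 L = 9*56/100 = 126/25 L
Solute in mixture 2 = 33% of 17 L = 17*33/100 = 561/100 L
Total solute = 126/25 + 561/100 = 213/20 L
Total volume = 9 + 17 = 26 L
Final concentration = 213/20/26 * 100 = 40.96%

40.96


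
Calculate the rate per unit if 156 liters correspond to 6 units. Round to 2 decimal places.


Total liters = 156
Number of units = 6
Unit rate = 156 / 6
= 26 liters per unit

26


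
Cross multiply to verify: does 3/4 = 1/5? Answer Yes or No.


Cross multiply to check 3/4 = 1/5
Left cross product: 3 * 5 = 15
Right cross product: 4 * 1 = 4
15 != 4
Not equal, so proportions differ => No

No


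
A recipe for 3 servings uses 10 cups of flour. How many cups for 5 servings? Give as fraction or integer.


Original: 10 cups for 3 servings
Target servings = 5
Scaling factor = 5/3
New amount = 10 * 5/3
= 50/3
= 50/3 cups

50/3


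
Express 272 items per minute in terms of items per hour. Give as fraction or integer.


Converting from per minute to per hour
Rate = 272 items per minute
Multiply by 60: 272 * 60
= 16320 items per hour

16320


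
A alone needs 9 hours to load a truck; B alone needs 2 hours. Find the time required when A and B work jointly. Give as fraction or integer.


Rate of A = 1/9 job per hour
Rate of B = 1/2 job per hour
Combined rate = 1/9 + 1/2
Find common denominator: (2 + 9)/(9*2) = 11/18
Combined rate = 11/18 job per hour
Time together = 1 / (11/18) = 18/11 hours

18/11


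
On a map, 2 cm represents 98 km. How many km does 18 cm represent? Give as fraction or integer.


Map scale: 2 cm = 98 km
Measured distance on map = 18 cm
Set up proportion: 18 * 98 / 2
= 1764 / 2
= 882 km

882


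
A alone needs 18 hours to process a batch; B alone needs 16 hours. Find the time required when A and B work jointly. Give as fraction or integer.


Rate of A = 1/18 job per hour
Rate of B = 1/16 job per hour
Combined rate = 1/18 + 1/16
Find common denominator: (16 + 18)/(18*16) = 34/288
Combined rate = 17/144 job per hour
Time together = 1 / (17/144) = 144/17 hours

144/17


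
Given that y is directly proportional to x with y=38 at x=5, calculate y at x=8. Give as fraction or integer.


Direct proportion: y = kx
Find k: k = 38/5 = 38/5
Compute y at x=8: y = 38/5 * 8
y = 304/5

304/5


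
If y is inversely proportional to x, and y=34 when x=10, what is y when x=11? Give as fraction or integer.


Inverse proportion: y = k/x
Find k: k = 10 * 34 = 340
Compute y at x=11: y = 340/11
y = 340/11

340/11


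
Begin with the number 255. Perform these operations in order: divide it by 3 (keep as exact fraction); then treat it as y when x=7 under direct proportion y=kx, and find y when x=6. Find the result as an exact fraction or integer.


Start with 255.
Step 1: Divide by 3: 255 / 3 = 85
Step 2: Direct prop: k = (85)/7; new y = k*6 = 85*6/7 = 510/7
Final result = 510/7

510/7


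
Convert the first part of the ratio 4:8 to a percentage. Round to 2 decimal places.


Total parts = 4 + 8 = 12
First part fraction = 4/12
Percentage = (4/12) * 100
= 0.333333 * 100
= 33.33%

33.33


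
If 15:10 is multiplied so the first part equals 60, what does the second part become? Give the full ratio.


Original ratio: 15:10
First term target: 60
Scale factor = 60 / 15 = 4
Multiply second term: 10 * 4 = 40
Equivalent ratio = 60:40

60:40


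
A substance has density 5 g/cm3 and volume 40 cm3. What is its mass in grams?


Using mass = density * volume
Density = 5 g/cm3
Volume = 40 cm3
Mass = 5 * 40
= 200 g

200


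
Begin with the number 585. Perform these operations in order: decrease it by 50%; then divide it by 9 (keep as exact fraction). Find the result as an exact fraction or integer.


Start with 585.
Step 1: Decrease by 50%: 585 * 50/100 = 585/2
Step 2: Divide by 9: 585/2 / 9 = 65/2
Final result = 65/2

65/2


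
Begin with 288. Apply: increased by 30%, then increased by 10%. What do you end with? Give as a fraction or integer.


Start: 288
Step 1: increase by 30% => multiply by 130/100
  288 * 130/100 = 1872/5
Step 2: increase by 10% => multiply by 110/100
  1872/5 * 110/100 = 10296/25
Final value = 10296/25

10296/25


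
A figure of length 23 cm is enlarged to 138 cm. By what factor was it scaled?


Original length = 23 cm
Scaled length = 138 cm
Scale factor = 138 / 23
= 6

6


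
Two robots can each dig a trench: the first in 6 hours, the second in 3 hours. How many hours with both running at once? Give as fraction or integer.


Rate of A = 1/6 job per hour
Rate of B = 1/3 job per hour
Combined rate = 1/6 + 1/3
Find common denominator: (3 + 6)/(6*3) = 9/18
Combined rate = 1/2 job per hour
Time together = 1 / (1/2) = 2 hours

2


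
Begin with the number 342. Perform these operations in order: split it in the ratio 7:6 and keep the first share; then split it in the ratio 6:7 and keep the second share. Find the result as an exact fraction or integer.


Start with 342.
Step 1: Split 7:6, first share = 342 * 7/13 = 2394/13
Step 2: Split 6:7, second share = 2394/13 * 7/13 = 16758/169
Final result = 16758/169

16758/169


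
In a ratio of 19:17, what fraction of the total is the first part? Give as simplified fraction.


Total parts = 19 + 17 = 36
First part fraction = 19/36
Simplify: 19/36 = 19/36

19/36


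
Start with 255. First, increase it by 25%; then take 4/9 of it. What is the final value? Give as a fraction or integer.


Start with 255.
Step 1: Increase by 25%: 255 * 125/100 = 1275/4
Step 2: Take 4/9: 1275/4 * 4/9 = 425/3
Final result = 425/3

425/3


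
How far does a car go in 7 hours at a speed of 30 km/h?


Using distance = speed * time
Speed = 30 km/h
Time = 7 hours
Distance = 30 * 7
= 210 km

210


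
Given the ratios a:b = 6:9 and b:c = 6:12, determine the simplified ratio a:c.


Given a:b = 6:9 and b:c = 6:12
Make b consistent. Multiply first ratio by 6: a:b = 36:54
Multiply second ratio by 9: b:c = 54:108
Now b = 54 in both, so a:b:c = 36:54:108
Therefore a:c = 36:108
Simplify by GCD: a:c = 1:3

1:3


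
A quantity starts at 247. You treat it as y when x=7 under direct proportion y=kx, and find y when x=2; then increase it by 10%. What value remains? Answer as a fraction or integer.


Start with 247.
Step 1: Direct prop: k = (247)/7; new y = k*2 = 247*2/7 = 494/7
Step 2: Increase by 10%: 494/7 * 110/100 = 2717/35
Final result = 2717/35

2717/35


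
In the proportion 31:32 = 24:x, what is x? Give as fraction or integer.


Setting up: 31/32 = 24/x
Cross multiply: 31 * x = 32 * 24
31x = 768
x = 768/31
x = 768/31

768/31


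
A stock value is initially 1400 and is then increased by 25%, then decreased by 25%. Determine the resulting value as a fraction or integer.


Start: 1400
Step 1: increase by 25% => multiply by 125/100
  1400 * 125/100 = 1750
Step 2: decrease by 25% => multiply by 75/100
  1750 * 75/100 = 2625/2
Final value = 2625/2

2625/2


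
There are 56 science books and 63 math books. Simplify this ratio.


Find GCD(56, 63)
GCD = 7
Divide both by 7: 56/7 = 8, 63/7 = 9
Simplified ratio = 8:9

8:9


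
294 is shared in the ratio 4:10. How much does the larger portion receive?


Total parts = 4 + 10 = 14
Value per part = 294 / 14 = 21
First share = 4 * 21 = 84
Second share = 10 * 21 = 210
Larger share = 210

210
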